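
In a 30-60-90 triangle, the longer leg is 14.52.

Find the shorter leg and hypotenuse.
In a 30-60-90 triangle, sides are in ratio 1 : √3 : 2.
Long leg = short leg·√3  →  short leg = 14.52/√3 = 8.383
Hypotenuse = 2·(short leg) = 2·14.52/√3 = 16.77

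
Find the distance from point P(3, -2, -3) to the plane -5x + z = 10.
d = |(-5)(3) + 0(-2) + 1(-3) - (10)| / √((-5)² + 0² + 1²) = 28/√26 = 5.491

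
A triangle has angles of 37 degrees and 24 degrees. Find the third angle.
Sum of angles in a triangle = 180 degrees
Third angle = 180 - 37 - 24
Third angle = 119 degrees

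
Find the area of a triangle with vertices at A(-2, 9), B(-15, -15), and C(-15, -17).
Using the coordinate formula: Area = (1/2)|x₁(y₂-y₃) + x₂(y₃-y₁) + x₃(y₁-y₂)|
Area = (1/2)|(-2)((-15)-(-17)) + (-15)((-17)-9) + (-15)(9-(-15))|
Area = (1/2)|(-2)*2 + (-15)*(-26) + (-15)*24|
Area = (1/2)|(-4) + 390 + (-360)|
Area = (1/2)*26 = 13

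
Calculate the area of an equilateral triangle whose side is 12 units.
Area = (sqrt(3)/4) * s²
Area = (sqrt(3)/4) * 12²
Area = (sqrt(3)/4) * 144
Area = 62.35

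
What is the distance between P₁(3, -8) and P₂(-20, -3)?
Using the distance formula: d = sqrt((x₂-x₁)² + (y₂-y₁)²)
dx = (-20) - 3 = -23
dy = (-3) - (-8) = 5
d = sqrt((-23)² + 5²) = sqrt(529 + 25) = sqrt(554) = 23.54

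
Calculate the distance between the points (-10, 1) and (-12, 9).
Using the distance formula: d = sqrt((x₂-x₁)² + (y₂-y₁)²)
dx = (-12) - (-10) = -2
dy = 9 - 1 = 8
d = sqrt((-2)² + 8²) = sqrt(4 + 64) = sqrt(68) = 8.25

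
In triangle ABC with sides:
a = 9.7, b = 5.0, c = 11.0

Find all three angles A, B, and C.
By the law of cosines:
cos(A) = (b² + c² - a²)/(2bc) = 0.471909  →  A = 61.84°
cos(B) = (a² + c² - b²)/(2ac) = 0.890769  →  B = 27.03°
cos(C) = (a² + b² - c²)/(2ab) = -0.019691  →  C = 91.13°
Check: A + B + C = 180.0° ✓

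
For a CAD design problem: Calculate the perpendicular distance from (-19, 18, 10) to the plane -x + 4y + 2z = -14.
d = |(-1)(-19) + 4(18) + 2(10) - (-14)| / √((-1)² + 4² + 2²) = 125/√21 = 27.28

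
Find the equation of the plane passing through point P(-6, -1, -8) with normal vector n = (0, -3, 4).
d = n·P = (0)(-6) + (-3)(-1) + (4)(-8) = -29
Plane: -3y + 4z = -29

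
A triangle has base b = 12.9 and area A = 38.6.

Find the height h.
A = ½bh  →  h = 2A/b
h = 2·38.6/12.9 = 5.984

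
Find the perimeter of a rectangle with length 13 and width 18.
Perimeter = 2 * (length + width)
Perimeter = 2 * (13 + 18)
Perimeter = 2 * 31
Perimeter = 62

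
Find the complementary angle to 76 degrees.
Complementary angles sum to 90 degrees.
Other angle = 90 - 76
Other angle = 14 degrees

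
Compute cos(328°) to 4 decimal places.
cos(328 degrees) = 0.848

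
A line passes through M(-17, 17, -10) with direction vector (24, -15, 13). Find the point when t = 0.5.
P(0.5) = (-17 + 24(0.5), 17 + (-15)(0.5), -10 + 13(0.5)) = (-5, 9.5, -3.5)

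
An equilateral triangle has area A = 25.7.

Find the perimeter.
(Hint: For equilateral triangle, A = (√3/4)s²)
A = (√3/4)s²  →  s² = 4A/√3 = 4·25.7/√3 = 59.3516
s = 7.704
Perimeter = 3s = 23.11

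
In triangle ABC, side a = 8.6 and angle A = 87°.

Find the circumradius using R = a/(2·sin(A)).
R = a/(2·sin(A)) = 8.6/(2·sin(87°))
R = 8.6/(2·0.998630) = 8.6/1.997259 = 4.306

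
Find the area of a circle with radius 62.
Area = pi * r²
Area = pi * 62²
Area = pi * 3844
Area = 12076.28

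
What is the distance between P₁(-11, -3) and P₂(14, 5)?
Using the distance formula: d = sqrt((x₂-x₁)² + (y₂-y₁)²)
dx = 14 - (-11) = 25
dy = 5 - (-3) = 8
d = sqrt(25² + 8²) = sqrt(625 + 64) = sqrt(689) = 26.25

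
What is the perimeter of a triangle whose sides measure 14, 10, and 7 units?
Perimeter = sum of all sides
Perimeter = 14 + 10 + 7
Perimeter = 31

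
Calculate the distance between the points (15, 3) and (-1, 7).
Using the distance formula: d = sqrt((x₂-x₁)² + (y₂-y₁)²)
dx = (-1) - 15 = -16
dy = 7 - 3 = 4
d = sqrt((-16)² + 4²) = sqrt(256 + 16) = sqrt(272) = 16.49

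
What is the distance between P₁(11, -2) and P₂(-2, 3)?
Using the distance formula: d = sqrt((x₂-x₁)² + (y₂-y₁)²)
dx = (-2) - 11 = -13
dy = 3 - (-2) = 5
d = sqrt((-13)² + 5²) = sqrt(169 + 25) = sqrt(194) = 13.93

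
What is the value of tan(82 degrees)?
tan(82 degrees) = 7.1154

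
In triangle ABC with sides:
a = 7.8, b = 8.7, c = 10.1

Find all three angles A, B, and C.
By the law of cosines:
cos(A) = (b² + c² - a²)/(2bc) = 0.664960  →  A = 48.32°
cos(B) = (a² + c² - b²)/(2ac) = 0.553186  →  B = 56.41°
cos(C) = (a² + b² - c²)/(2ab) = 0.254347  →  C = 75.27°
Check: A + B + C = 180.0° ✓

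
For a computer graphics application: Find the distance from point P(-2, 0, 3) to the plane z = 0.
d = |0(-2) + 0(0) + 1(3) - (0)| / √(0² + 0² + 1²) = 3/√1 = 3.0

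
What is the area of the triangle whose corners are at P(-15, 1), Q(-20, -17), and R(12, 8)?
Using the coordinate formula: Area = (1/2)|x₁(y₂-y₃) + x₂(y₃-y₁) + x₃(y₁-y₂)|
Area = (1/2)|(-15)((-17)-8) + (-20)(8-1) + 12(1-(-17))|
Area = (1/2)|(-15)*(-25) + (-20)*7 + 12*18|
Area = (1/2)|375 + (-140) + 216|
Area = (1/2)*451 = 225.50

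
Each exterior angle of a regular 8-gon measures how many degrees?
Exterior angle of a regular n-gon = 360/n
Exterior angle = 360/8
Exterior angle = 45 degrees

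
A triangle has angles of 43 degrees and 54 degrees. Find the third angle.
Sum of angles in a triangle = 180 degrees
Third angle = 180 - 43 - 54
Third angle = 83 degrees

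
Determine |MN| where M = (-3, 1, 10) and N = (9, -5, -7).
d = √[(12)² + (-6)² + (-17)²] = √469 = 21.66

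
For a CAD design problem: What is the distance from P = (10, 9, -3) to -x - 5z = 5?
d = |(-1)(10) + 0(9) + (-5)(-3) - (5)| / √((-1)² + 0² + (-5)²) = 0/√26 = 0.0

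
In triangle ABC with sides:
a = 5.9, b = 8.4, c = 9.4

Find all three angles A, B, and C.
By the law of cosines:
cos(A) = (b² + c² - a²)/(2bc) = 0.785904  →  A = 38.2°
cos(B) = (a² + c² - b²)/(2ac) = 0.474306  →  B = 61.69°
cos(C) = (a² + b² - c²)/(2ab) = 0.171610  →  C = 80.12°
Check: A + B + C = 180.0° ✓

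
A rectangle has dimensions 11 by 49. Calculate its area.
Area = length * width
Area = 11 * 49
Area = 539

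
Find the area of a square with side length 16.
Area = s²
Area = 16²
Area = 256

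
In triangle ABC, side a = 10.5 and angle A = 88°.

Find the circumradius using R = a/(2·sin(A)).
R = a/(2·sin(A)) = 10.5/(2·sin(88°))
R = 10.5/(2·0.999391) = 10.5/1.998782 = 5.253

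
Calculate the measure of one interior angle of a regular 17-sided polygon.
Interior angle of a regular n-gon = (n-2)*180/n
Interior angle = (17-2)*180/17
Interior angle = 15*180/17
Interior angle = 2700/17
Interior angle = 158.82 degrees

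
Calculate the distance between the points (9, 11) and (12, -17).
Using the distance formula: d = sqrt((x₂-x₁)² + (y₂-y₁)²)
dx = 12 - 9 = 3
dy = (-17) - 11 = -28
d = sqrt(3² + (-28)²) = sqrt(9 + 784) = sqrt(793) = 28.16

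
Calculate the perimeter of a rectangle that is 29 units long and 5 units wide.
Perimeter = 2 * (length + width)
Perimeter = 2 * (29 + 5)
Perimeter = 2 * 34
Perimeter = 68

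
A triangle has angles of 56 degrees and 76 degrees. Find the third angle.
Sum of angles in a triangle = 180 degrees
Third angle = 180 - 56 - 76
Third angle = 48 degrees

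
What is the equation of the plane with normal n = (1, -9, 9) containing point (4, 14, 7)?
d = n·P = (1)(4) + (-9)(14) + (9)(7) = -59
Plane: x - 9y + 9z = -59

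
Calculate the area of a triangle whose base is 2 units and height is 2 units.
Area = (1/2) * base * height
Area = (1/2) * 2 * 2
Area = 2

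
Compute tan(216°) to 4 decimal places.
tan(216 degrees) = 0.7265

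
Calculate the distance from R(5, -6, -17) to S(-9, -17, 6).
d = √[(-14)² + (-11)² + (23)²] = √846 = 29.09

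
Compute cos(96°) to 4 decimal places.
cos(96 degrees) = -0.1045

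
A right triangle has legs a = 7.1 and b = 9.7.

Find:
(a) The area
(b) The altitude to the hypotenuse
(a) Area = ½ab = ½·7.1·9.7 = 34.435
(b) Hypotenuse c = √(7.1² + 9.7²) = √144.5 = 12.0208
    Area = ½·c·h_c  →  h_c = 2·Area/c = 2·34.435/12.0208 = 5.729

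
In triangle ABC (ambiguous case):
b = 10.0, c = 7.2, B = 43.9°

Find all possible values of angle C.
sin(C)/c = sin(B)/b  →  sin(C) = c·sin(B)/b = 7.2·sin(43.9°)/10.0 = 0.499249
C₁ = arcsin(0.499249) = 29.95°,  C₂ = 180° - C₁ = 150.05°
Check C₂: A = 180° - 43.9° - 150.05° = -13.95° ≤ 0, rejected
C = 29.95° (one solution)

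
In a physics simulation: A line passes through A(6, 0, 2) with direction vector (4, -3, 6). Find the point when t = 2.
P(2) = (6 + 4(2), 0 + (-3)(2), 2 + 6(2)) = (14, -6, 14)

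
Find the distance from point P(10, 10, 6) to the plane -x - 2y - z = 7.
d = |(-1)(10) + (-2)(10) + (-1)(6) - (7)| / √((-1)² + (-2)² + (-1)²) = 43/√6 = 17.55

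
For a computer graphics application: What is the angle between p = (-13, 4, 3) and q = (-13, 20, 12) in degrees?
p·q = 285, |p|² = 194, |q|² = 713
cos θ = 285/√138322 ≈ 0.7663
θ ≈ 39.98°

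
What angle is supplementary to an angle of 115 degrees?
Supplementary angles sum to 180 degrees.
Other angle = 180 - 115
Other angle = 65 degrees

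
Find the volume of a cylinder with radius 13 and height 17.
Volume = pi * r² * h
Volume = pi * 13² * 17
Volume = pi * 169 * 17
Volume = pi * 2873
Volume = 9025.80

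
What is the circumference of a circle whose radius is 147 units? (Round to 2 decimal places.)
Circumference = 2 * pi * r
Circumference = 2 * pi * 147
Circumference = 923.63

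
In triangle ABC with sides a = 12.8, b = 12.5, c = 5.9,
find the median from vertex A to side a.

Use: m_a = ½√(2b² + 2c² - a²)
m_a = ½√(2·12.5² + 2·5.9² - 12.8²)
m_a = ½√(312.5 + 69.62 - 163.84) = ½√218.28 = 7.387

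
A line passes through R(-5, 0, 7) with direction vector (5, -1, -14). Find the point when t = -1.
P(-1) = (-5 + 5(-1), 0 + (-1)(-1), 7 + (-14)(-1)) = (-10, 1, 21)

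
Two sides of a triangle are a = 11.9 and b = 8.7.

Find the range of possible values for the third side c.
By the triangle inequality: |a - b| < c < a + b
|11.9 - 8.7| < c < 11.9 + 8.7
3.2 < c < 20.6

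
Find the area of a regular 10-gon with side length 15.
For a regular 10-gon with side length s = 15:
Apothem a = s / (2*tan(pi/10)) = 15 / (2*tan(pi/10)) ≈ 23.08263
Perimeter P = 10 * 15 = 150
Area = (1/2) * P * a = (1/2) * 150 * 23.08263 = 1731.20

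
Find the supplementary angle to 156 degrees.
Supplementary angles sum to 180 degrees.
Other angle = 180 - 156
Other angle = 24 degrees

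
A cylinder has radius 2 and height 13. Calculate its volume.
Volume = pi * r² * h
Volume = pi * 2² * 13
Volume = pi * 4 * 13
Volume = pi * 52
Volume = 163.36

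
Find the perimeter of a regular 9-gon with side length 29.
Perimeter = number of sides * side length
Perimeter = 9 * 29
Perimeter = 261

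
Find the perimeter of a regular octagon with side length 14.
Perimeter = number of sides * side length
Perimeter = 8 * 14
Perimeter = 112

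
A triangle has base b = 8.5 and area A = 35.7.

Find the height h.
A = ½bh  →  h = 2A/b
h = 2·35.7/8.5 = 8.4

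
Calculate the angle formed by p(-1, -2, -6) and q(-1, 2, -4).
p·q = 21, |p|² = 41, |q|² = 21
cos θ = 21/√861 ≈ 0.7157
θ ≈ 44.3°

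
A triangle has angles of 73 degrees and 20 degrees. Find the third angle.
Sum of angles in a triangle = 180 degrees
Third angle = 180 - 73 - 20
Third angle = 87 degrees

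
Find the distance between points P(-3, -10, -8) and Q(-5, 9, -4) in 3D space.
d = √[(-2)² + (19)² + (4)²] = √381 = 19.52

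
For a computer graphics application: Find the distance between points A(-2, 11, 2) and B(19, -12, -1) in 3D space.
d = √[(21)² + (-23)² + (-3)²] = √979 = 31.29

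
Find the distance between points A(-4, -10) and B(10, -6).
Using the distance formula: d = sqrt((x₂-x₁)² + (y₂-y₁)²)
dx = 10 - (-4) = 14
dy = (-6) - (-10) = 4
d = sqrt(14² + 4²) = sqrt(196 + 16) = sqrt(212) = 14.56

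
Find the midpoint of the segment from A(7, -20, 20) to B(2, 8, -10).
Midpoint = ((7+2)/2, (-20+8)/2, (20-10)/2) = (4.5, -6, 5)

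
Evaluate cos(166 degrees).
cos(166 degrees) = -0.9703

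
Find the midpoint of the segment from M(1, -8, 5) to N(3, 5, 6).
Midpoint = ((1+3)/2, (-8+5)/2, (5+6)/2) = (2, -1.5, 5.5)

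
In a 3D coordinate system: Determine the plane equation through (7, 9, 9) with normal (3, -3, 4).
d = n·P = (3)(7) + (-3)(9) + (4)(9) = 30
Plane: 3x - 3y + 4z = 30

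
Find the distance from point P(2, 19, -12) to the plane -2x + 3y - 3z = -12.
d = |(-2)(2) + 3(19) + (-3)(-12) - (-12)| / √((-2)² + 3² + (-3)²) = 101/√22 = 21.53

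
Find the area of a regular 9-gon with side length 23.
For a regular 9-gon with side length s = 23:
Apothem a = s / (2*tan(pi/9)) = 23 / (2*tan(pi/9)) ≈ 31.59599
Perimeter P = 9 * 23 = 207
Area = (1/2) * P * a = (1/2) * 207 * 31.59599 = 3270.18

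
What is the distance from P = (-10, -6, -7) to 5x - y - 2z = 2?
d = |5(-10) + (-1)(-6) + (-2)(-7) - (2)| / √(5² + (-1)² + (-2)²) = 32/√30 = 5.842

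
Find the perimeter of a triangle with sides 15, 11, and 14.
Perimeter = sum of all sides
Perimeter = 15 + 11 + 14
Perimeter = 40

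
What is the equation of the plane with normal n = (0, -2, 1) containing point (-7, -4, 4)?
d = n·P = (0)(-7) + (-2)(-4) + (1)(4) = 12
Plane: -2y + z = 12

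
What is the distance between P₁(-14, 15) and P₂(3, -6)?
Using the distance formula: d = sqrt((x₂-x₁)² + (y₂-y₁)²)
dx = 3 - (-14) = 17
dy = (-6) - 15 = -21
d = sqrt(17² + (-21)²) = sqrt(289 + 441) = sqrt(730) = 27.02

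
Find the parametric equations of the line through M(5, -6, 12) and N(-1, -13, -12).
Direction vector d = N - M = (-6, -7, -24)
x = 5 - 6t, y = -6 - 7t, z = 12 - 24t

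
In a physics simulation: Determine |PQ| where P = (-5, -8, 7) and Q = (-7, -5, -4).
d = √[(-2)² + (3)² + (-11)²] = √134 = 11.58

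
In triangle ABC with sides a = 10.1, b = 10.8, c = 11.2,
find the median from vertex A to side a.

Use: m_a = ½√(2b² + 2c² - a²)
m_a = ½√(2·10.8² + 2·11.2² - 10.1²)
m_a = ½√(233.28 + 250.88 - 102.01) = ½√382.15 = 9.774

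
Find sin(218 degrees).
sin(218 degrees) = -0.6157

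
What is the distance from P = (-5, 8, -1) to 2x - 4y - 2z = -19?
d = |2(-5) + (-4)(8) + (-2)(-1) - (-19)| / √(2² + (-4)² + (-2)²) = 21/√24 = 4.287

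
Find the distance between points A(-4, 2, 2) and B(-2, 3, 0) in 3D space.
d = √[(2)² + (1)² + (-2)²] = √9 = 3.0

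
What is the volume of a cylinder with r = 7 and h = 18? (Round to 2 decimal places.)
Volume = pi * r² * h
Volume = pi * 7² * 18
Volume = pi * 49 * 18
Volume = pi * 882
Volume = 2770.88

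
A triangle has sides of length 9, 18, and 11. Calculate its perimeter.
Perimeter = sum of all sides
Perimeter = 9 + 18 + 11
Perimeter = 38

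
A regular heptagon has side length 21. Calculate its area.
For a regular 7-gon with side length s = 21:
Apothem a = s / (2*tan(pi/7)) = 21 / (2*tan(pi/7)) ≈ 21.8035
Perimeter P = 7 * 21 = 147
Area = (1/2) * P * a = (1/2) * 147 * 21.8035 = 1602.56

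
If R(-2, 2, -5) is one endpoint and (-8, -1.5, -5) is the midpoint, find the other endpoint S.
S = (2×(-8) - (-2), 2×(-1.5) - 2, 2×(-5) - (-5)) = (-14, -5, -5)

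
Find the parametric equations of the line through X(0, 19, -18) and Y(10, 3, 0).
Direction vector d = Y - X = (10, -16, 18)
x = 0 + 10t, y = 19 - 16t, z = -18 + 18t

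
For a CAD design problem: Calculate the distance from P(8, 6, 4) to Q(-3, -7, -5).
d = √[(-11)² + (-13)² + (-9)²] = √371 = 19.26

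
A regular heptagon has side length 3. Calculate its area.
For a regular 7-gon with side length s = 3:
Apothem a = s / (2*tan(pi/7)) = 3 / (2*tan(pi/7)) ≈ 3.1148
Perimeter P = 7 * 3 = 21
Area = (1/2) * P * a = (1/2) * 21 * 3.1148 = 32.71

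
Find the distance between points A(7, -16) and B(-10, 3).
Using the distance formula: d = sqrt((x₂-x₁)² + (y₂-y₁)²)
dx = (-10) - 7 = -17
dy = 3 - (-16) = 19
d = sqrt((-17)² + 19²) = sqrt(289 + 361) = sqrt(650) = 25.50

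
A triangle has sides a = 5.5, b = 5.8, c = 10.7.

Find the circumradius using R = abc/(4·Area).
s = (a+b+c)/2 = 11
Area = √(s(s-a)(s-b)(s-c)) = √(11·5.5·5.2·0.3) = 9.71494
R = abc/(4·Area) = (5.5·5.8·10.7)/(4·9.71494) = 341.33/38.85976 = 8.784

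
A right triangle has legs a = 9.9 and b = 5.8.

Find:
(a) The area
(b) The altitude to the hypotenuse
(a) Area = ½ab = ½·9.9·5.8 = 28.71
(b) Hypotenuse c = √(9.9² + 5.8²) = √131.65 = 11.4739
    Area = ½·c·h_c  →  h_c = 2·Area/c = 2·28.71/11.4739 = 5.004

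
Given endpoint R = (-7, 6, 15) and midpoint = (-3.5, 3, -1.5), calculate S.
S = (2×(-3.5) - (-7), 2×3 - 6, 2×(-1.5) - 15) = (0, 0, -18)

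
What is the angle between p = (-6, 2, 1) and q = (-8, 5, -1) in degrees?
p·q = 57, |p|² = 41, |q|² = 90
cos θ = 57/√3690 ≈ 0.9383
θ ≈ 20.22°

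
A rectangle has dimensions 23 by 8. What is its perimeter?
Perimeter = 2 * (length + width)
Perimeter = 2 * (23 + 8)
Perimeter = 2 * 31
Perimeter = 62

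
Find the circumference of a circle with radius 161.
Circumference = 2 * pi * r
Circumference = 2 * pi * 161
Circumference = 1011.59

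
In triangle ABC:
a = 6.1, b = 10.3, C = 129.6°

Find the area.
Using A = ½ab·sin(C):
A = ½·6.1·10.3·sin(129.6°) = ½·62.83·0.770513 = 24.21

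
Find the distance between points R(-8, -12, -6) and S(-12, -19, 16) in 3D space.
d = √[(-4)² + (-7)² + (22)²] = √549 = 23.43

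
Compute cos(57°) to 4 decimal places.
cos(57 degrees) = 0.5446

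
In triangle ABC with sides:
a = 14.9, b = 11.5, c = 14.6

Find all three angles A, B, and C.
By the law of cosines:
cos(A) = (b² + c² - a²)/(2bc) = 0.367481  →  A = 68.44°
cos(B) = (a² + c² - b²)/(2ac) = 0.696240  →  B = 45.87°
cos(C) = (a² + b² - c²)/(2ab) = 0.411730  →  C = 65.69°
Check: A + B + C = 180.0° ✓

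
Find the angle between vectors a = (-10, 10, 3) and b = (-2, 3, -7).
a·b = 29, |a|² = 209, |b|² = 62
cos θ = 29/√12958 ≈ 0.2548
θ ≈ 75.24°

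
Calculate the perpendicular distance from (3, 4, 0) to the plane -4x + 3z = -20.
d = |(-4)(3) + 0(4) + 3(0) - (-20)| / √((-4)² + 0² + 3²) = 8/√25 = 1.6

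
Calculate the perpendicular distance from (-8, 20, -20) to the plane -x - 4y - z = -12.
d = |(-1)(-8) + (-4)(20) + (-1)(-20) - (-12)| / √((-1)² + (-4)² + (-1)²) = 40/√18 = 9.428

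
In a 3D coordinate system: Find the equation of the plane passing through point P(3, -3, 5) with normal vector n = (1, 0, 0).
d = n·P = (1)(3) + (0)(-3) + (0)(5) = 3
Plane: x = 3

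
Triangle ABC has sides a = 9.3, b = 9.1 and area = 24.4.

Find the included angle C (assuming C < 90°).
Area = ½ab·sin(C)  →  sin(C) = 2·Area/(ab)
sin(C) = 2·24.4/(9.3·9.1) = 0.576628
C = arcsin(0.576628) = 35.21°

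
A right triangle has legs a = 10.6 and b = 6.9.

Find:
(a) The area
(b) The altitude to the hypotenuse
(a) Area = ½ab = ½·10.6·6.9 = 36.57
(b) Hypotenuse c = √(10.6² + 6.9²) = √159.97 = 12.6479
    Area = ½·c·h_c  →  h_c = 2·Area/c = 2·36.57/12.6479 = 5.783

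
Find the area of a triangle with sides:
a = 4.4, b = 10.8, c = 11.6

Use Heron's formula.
s = (a+b+c)/2 = (4.4+10.8+11.6)/2 = 13.4
A = √(s(s-a)(s-b)(s-c)) = √(13.4·9·2.6·1.8)
A = √564.408 = 23.76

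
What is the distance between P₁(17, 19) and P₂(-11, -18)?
Using the distance formula: d = sqrt((x₂-x₁)² + (y₂-y₁)²)
dx = (-11) - 17 = -28
dy = (-18) - 19 = -37
d = sqrt((-28)² + (-37)²) = sqrt(784 + 1369) = sqrt(2153) = 46.40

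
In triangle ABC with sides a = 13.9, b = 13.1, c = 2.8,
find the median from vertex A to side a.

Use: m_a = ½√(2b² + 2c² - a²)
m_a = ½√(2·13.1² + 2·2.8² - 13.9²)
m_a = ½√(343.22 + 15.68 - 193.21) = ½√165.69 = 6.436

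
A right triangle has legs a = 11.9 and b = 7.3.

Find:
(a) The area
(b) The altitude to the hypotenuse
(a) Area = ½ab = ½·11.9·7.3 = 43.435
(b) Hypotenuse c = √(11.9² + 7.3²) = √194.9 = 13.9607
    Area = ½·c·h_c  →  h_c = 2·Area/c = 2·43.435/13.9607 = 6.222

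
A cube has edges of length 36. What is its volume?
Volume = s³
Volume = 36³
Volume = 46656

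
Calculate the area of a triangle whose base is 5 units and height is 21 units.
Area = (1/2) * base * height
Area = (1/2) * 5 * 21
Area = 52.50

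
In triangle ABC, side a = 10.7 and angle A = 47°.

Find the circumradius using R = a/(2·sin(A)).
R = a/(2·sin(A)) = 10.7/(2·sin(47°))
R = 10.7/(2·0.731354) = 10.7/1.462707 = 7.315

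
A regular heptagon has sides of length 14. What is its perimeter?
Perimeter = number of sides * side length
Perimeter = 7 * 14
Perimeter = 98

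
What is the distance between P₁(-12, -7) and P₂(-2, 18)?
Using the distance formula: d = sqrt((x₂-x₁)² + (y₂-y₁)²)
dx = (-2) - (-12) = 10
dy = 18 - (-7) = 25
d = sqrt(10² + 25²) = sqrt(100 + 625) = sqrt(725) = 26.93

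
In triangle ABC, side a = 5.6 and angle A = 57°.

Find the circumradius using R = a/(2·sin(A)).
R = a/(2·sin(A)) = 5.6/(2·sin(57°))
R = 5.6/(2·0.838671) = 5.6/1.677341 = 3.339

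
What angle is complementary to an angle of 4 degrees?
Complementary angles sum to 90 degrees.
Other angle = 90 - 4
Other angle = 86 degrees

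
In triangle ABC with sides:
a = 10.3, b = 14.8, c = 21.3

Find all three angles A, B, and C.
By the law of cosines:
cos(A) = (b² + c² - a²)/(2bc) = 0.898744  →  A = 26.01°
cos(B) = (a² + c² - b²)/(2ac) = 0.776562  →  B = 39.05°
cos(C) = (a² + b² - c²)/(2ab) = -0.421674  →  C = 114.9°
Check: A + B + C = 180.0° ✓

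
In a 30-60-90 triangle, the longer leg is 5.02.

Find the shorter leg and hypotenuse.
In a 30-60-90 triangle, sides are in ratio 1 : √3 : 2.
Long leg = short leg·√3  →  short leg = 5.02/√3 = 2.898
Hypotenuse = 2·(short leg) = 2·5.02/√3 = 5.797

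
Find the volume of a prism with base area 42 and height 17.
Volume = base area * height
Volume = 42 * 17
Volume = 714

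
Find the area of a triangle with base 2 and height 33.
Area = (1/2) * base * height
Area = (1/2) * 2 * 33
Area = 33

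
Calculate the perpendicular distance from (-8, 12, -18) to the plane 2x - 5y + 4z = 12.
d = |2(-8) + (-5)(12) + 4(-18) - (12)| / √(2² + (-5)² + 4²) = 160/√45 = 23.85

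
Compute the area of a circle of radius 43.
Area = pi * r²
Area = pi * 43²
Area = pi * 1849
Area = 5808.80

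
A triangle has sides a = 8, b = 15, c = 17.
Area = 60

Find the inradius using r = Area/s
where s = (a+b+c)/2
s = (8+15+17)/2 = 20
r = Area/s = 60/20 = 3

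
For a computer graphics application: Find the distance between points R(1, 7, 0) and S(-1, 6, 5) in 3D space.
d = √[(-2)² + (-1)² + (5)²] = √30 = 5.477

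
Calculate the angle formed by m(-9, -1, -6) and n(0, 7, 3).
m·n = -25, |m|² = 118, |n|² = 58
cos θ = -25/√6844 ≈ -0.3022
θ ≈ 107.6°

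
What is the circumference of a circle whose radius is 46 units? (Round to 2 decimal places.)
Circumference = 2 * pi * r
Circumference = 2 * pi * 46
Circumference = 289.03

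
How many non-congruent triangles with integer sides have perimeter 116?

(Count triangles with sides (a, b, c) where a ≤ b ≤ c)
With a ≤ b ≤ c and a + b + c = 116, the triangle inequality a + b > c gives c < 116/2, so c ≤ 57.
Iterate a from 1 to ⌊p/3⌋ = 38; for each a, b ranges from a to ⌊(p−a)/2⌋ with c = p − a − b, keeping only c ≥ b.
Triples: (2, 57, 57), (3, 56, 57), (4, 55, 57), …
Count = 280 triangles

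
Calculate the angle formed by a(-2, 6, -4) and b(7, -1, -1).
a·b = -16, |a|² = 56, |b|² = 51
cos θ = -16/√2856 ≈ -0.2994
θ ≈ 107.4°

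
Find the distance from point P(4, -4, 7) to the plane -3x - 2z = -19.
d = |(-3)(4) + 0(-4) + (-2)(7) - (-19)| / √((-3)² + 0² + (-2)²) = 7/√13 = 1.941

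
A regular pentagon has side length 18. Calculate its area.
For a regular 5-gon with side length s = 18:
Apothem a = s / (2*tan(pi/5)) = 18 / (2*tan(pi/5)) ≈ 12.3874
Perimeter P = 5 * 18 = 90
Area = (1/2) * P * a = (1/2) * 90 * 12.3874 = 557.43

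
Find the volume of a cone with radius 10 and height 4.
Volume = (1/3) * pi * r² * h
Volume = (1/3) * pi * 10² * 4
Volume = (1/3) * pi * 100 * 4
Volume = (1/3) * pi * 400
Volume = 418.88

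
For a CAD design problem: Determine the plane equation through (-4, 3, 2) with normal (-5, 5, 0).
d = n·P = (-5)(-4) + (5)(3) + (0)(2) = 35
Plane: -5x + 5y = 35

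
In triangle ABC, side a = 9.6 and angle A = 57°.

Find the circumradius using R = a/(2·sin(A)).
R = a/(2·sin(A)) = 9.6/(2·sin(57°))
R = 9.6/(2·0.838671) = 9.6/1.677341 = 5.723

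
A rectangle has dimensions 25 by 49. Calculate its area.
Area = length * width
Area = 25 * 49
Area = 1225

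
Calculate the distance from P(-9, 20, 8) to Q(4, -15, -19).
d = √[(13)² + (-35)² + (-27)²] = √2123 = 46.08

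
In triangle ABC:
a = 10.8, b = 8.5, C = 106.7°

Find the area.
Using A = ½ab·sin(C):
A = ½·10.8·8.5·sin(106.7°) = ½·91.8·0.957822 = 43.96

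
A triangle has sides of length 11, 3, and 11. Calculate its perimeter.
Perimeter = sum of all sides
Perimeter = 11 + 3 + 11
Perimeter = 25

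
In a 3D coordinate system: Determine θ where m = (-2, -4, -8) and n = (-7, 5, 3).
m·n = -30, |m|² = 84, |n|² = 83
cos θ = -30/√6972 ≈ -0.3593
θ ≈ 111.1°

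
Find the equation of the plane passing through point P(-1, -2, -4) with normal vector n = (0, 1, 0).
d = n·P = (0)(-1) + (1)(-2) + (0)(-4) = -2
Plane: y = -2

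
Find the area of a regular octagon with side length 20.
For a regular 8-gon with side length s = 20:
Apothem a = s / (2*tan(pi/8)) = 20 / (2*tan(pi/8)) ≈ 24.1421
Perimeter P = 8 * 20 = 160
Area = (1/2) * P * a = (1/2) * 160 * 24.1421 = 1931.37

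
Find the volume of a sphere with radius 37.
Volume = (4/3) * pi * r³
Volume = (4/3) * pi * 37³
Volume = (4/3) * pi * 50653
Volume = 212174.79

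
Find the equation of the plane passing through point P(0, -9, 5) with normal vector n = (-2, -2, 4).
d = n·P = (-2)(0) + (-2)(-9) + (4)(5) = 38
Plane: -2x - 2y + 4z = 38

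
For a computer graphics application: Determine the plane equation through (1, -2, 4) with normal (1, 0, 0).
d = n·P = (1)(1) + (0)(-2) + (0)(4) = 1
Plane: x = 1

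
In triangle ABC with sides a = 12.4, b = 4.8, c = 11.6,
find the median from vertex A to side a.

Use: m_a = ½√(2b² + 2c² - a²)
m_a = ½√(2·4.8² + 2·11.6² - 12.4²)
m_a = ½√(46.08 + 269.12 - 153.76) = ½√161.44 = 6.353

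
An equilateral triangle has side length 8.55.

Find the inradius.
For an equilateral triangle, r = s/(2√3) where s is the side.
r = 8.55/(2√3) = 8.55/3.464102 = 2.468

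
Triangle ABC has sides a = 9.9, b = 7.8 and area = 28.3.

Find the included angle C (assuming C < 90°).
Area = ½ab·sin(C)  →  sin(C) = 2·Area/(ab)
sin(C) = 2·28.3/(9.9·7.8) = 0.732971
C = arcsin(0.732971) = 47.14°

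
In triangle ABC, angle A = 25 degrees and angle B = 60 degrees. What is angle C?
Sum of angles in a triangle = 180 degrees
Third angle = 180 - 25 - 60
Third angle = 95 degrees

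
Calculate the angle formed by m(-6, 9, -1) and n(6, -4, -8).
m·n = -64, |m|² = 118, |n|² = 116
cos θ = -64/√13688 ≈ -0.547
θ ≈ 123.2°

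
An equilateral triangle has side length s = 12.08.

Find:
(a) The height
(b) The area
(a) Height h = s·√3/2 = 12.08·√3/2 = 10.46
(b) Area = (√3/4)·s² = (√3/4)·12.08² = (√3/4)·145.926 = 63.19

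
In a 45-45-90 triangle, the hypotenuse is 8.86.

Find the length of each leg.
In a 45-45-90 triangle, hypotenuse = leg·√2  →  leg = hypotenuse/√2
leg = 8.86/√2 = 6.265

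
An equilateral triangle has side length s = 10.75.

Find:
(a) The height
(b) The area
(a) Height h = s·√3/2 = 10.75·√3/2 = 9.31
(b) Area = (√3/4)·s² = (√3/4)·10.75² = (√3/4)·115.562 = 50.04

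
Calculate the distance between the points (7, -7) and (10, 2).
Using the distance formula: d = sqrt((x₂-x₁)² + (y₂-y₁)²)
dx = 10 - 7 = 3
dy = 2 - (-7) = 9
d = sqrt(3² + 9²) = sqrt(9 + 81) = sqrt(90) = 9.49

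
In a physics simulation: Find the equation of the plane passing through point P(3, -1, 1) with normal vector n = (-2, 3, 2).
d = n·P = (-2)(3) + (3)(-1) + (2)(1) = -7
Plane: -2x + 3y + 2z = -7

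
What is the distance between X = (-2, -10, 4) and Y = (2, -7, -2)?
d = √[(4)² + (3)² + (-6)²] = √61 = 7.81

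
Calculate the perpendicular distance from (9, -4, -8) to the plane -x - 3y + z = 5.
d = |(-1)(9) + (-3)(-4) + 1(-8) - (5)| / √((-1)² + (-3)² + 1²) = 10/√11 = 3.015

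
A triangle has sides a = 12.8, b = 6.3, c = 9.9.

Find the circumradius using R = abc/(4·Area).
s = (a+b+c)/2 = 14.5
Area = √(s(s-a)(s-b)(s-c)) = √(14.5·1.7·8.2·4.6) = 30.4926
R = abc/(4·Area) = (12.8·6.3·9.9)/(4·30.4926) = 798.336/121.9704 = 6.545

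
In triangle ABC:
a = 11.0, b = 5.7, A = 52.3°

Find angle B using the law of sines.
sin(B)/b = sin(A)/a
sin(B) = b·sin(A)/a = 5.7·sin(52.3°)/11.0 = 0.409998
B = arcsin(0.409998) = 24.2°  (b ≤ a, so B ≤ A and the acute solution is unique)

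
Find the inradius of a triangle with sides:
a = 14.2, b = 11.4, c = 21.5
s = (a+b+c)/2 = (14.2+11.4+21.5)/2 = 23.55
Area = √(s(s-a)(s-b)(s-c)) = √(23.55·9.35·12.15·2.05) = 74.057
r = Area/s = 74.057/23.55 = 3.145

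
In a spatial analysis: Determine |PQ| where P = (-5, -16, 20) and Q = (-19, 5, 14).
d = √[(-14)² + (21)² + (-6)²] = √673 = 25.94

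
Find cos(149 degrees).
cos(149 degrees) = -0.8572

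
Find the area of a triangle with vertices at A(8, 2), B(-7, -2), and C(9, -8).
Using the coordinate formula: Area = (1/2)|x₁(y₂-y₃) + x₂(y₃-y₁) + x₃(y₁-y₂)|
Area = (1/2)|8((-2)-(-8)) + (-7)((-8)-2) + 9(2-(-2))|
Area = (1/2)|8*6 + (-7)*(-10) + 9*4|
Area = (1/2)|48 + 70 + 36|
Area = (1/2)*154 = 77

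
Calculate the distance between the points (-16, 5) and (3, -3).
Using the distance formula: d = sqrt((x₂-x₁)² + (y₂-y₁)²)
dx = 3 - (-16) = 19
dy = (-3) - 5 = -8
d = sqrt(19² + (-8)²) = sqrt(361 + 64) = sqrt(425) = 20.62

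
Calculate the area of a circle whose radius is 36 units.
Area = pi * r²
Area = pi * 36²
Area = pi * 1296
Area = 4071.50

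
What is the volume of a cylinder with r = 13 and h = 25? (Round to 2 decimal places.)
Volume = pi * r² * h
Volume = pi * 13² * 25
Volume = pi * 169 * 25
Volume = pi * 4225
Volume = 13273.23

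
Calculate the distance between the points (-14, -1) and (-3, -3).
Using the distance formula: d = sqrt((x₂-x₁)² + (y₂-y₁)²)
dx = (-3) - (-14) = 11
dy = (-3) - (-1) = -2
d = sqrt(11² + (-2)²) = sqrt(121 + 4) = sqrt(125) = 11.18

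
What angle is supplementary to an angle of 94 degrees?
Supplementary angles sum to 180 degrees.
Other angle = 180 - 94
Other angle = 86 degrees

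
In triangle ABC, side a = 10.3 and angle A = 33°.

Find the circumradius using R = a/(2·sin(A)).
R = a/(2·sin(A)) = 10.3/(2·sin(33°))
R = 10.3/(2·0.544639) = 10.3/1.089278 = 9.456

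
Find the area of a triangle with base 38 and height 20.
Area = (1/2) * base * height
Area = (1/2) * 38 * 20
Area = 380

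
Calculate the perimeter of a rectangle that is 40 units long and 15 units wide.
Perimeter = 2 * (length + width)
Perimeter = 2 * (40 + 15)
Perimeter = 2 * 55
Perimeter = 110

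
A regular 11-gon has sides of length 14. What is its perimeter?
Perimeter = number of sides * side length
Perimeter = 11 * 14
Perimeter = 154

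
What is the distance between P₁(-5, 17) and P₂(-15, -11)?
Using the distance formula: d = sqrt((x₂-x₁)² + (y₂-y₁)²)
dx = (-15) - (-5) = -10
dy = (-11) - 17 = -28
d = sqrt((-10)² + (-28)²) = sqrt(100 + 784) = sqrt(884) = 29.73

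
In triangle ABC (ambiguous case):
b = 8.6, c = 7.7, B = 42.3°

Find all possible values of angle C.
sin(C)/c = sin(B)/b  →  sin(C) = c·sin(B)/b = 7.7·sin(42.3°)/8.6 = 0.602581
C₁ = arcsin(0.602581) = 37.05°,  C₂ = 180° - C₁ = 142.95°
Check C₂: A = 180° - 42.3° - 142.95° = -5.25° ≤ 0, rejected
C = 37.05° (one solution)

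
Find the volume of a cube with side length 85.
Volume = s³
Volume = 85³
Volume = 614125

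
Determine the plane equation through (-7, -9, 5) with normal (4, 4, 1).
d = n·P = (4)(-7) + (4)(-9) + (1)(5) = -59
Plane: 4x + 4y + z = -59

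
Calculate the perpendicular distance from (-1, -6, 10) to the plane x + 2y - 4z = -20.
d = |1(-1) + 2(-6) + (-4)(10) - (-20)| / √(1² + 2² + (-4)²) = 33/√21 = 7.201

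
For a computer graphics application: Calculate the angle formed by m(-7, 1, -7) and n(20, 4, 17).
m·n = -255, |m|² = 99, |n|² = 705
cos θ = -255/√69795 ≈ -0.9652
θ ≈ 164.8°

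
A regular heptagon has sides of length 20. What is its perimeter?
Perimeter = number of sides * side length
Perimeter = 7 * 20
Perimeter = 140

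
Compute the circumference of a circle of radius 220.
Circumference = 2 * pi * r
Circumference = 2 * pi * 220
Circumference = 1382.30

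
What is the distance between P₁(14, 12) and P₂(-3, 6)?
Using the distance formula: d = sqrt((x₂-x₁)² + (y₂-y₁)²)
dx = (-3) - 14 = -17
dy = 6 - 12 = -6
d = sqrt((-17)² + (-6)²) = sqrt(289 + 36) = sqrt(325) = 18.03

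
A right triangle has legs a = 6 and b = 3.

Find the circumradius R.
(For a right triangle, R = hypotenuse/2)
Hypotenuse c = √(6² + 3²) = √45 = 6.7082
R = c/2 = 3.354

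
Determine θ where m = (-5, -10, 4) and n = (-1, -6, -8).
m·n = 33, |m|² = 141, |n|² = 101
cos θ = 33/√14241 ≈ 0.2765
θ ≈ 73.95°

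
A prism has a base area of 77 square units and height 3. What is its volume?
Volume = base area * height
Volume = 77 * 3
Volume = 231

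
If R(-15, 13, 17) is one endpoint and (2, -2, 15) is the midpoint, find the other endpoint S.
S = (2×2 - (-15), 2×(-2) - 13, 2×15 - 17) = (19, -17, 13)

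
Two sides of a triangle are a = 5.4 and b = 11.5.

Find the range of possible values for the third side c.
By the triangle inequality: |a - b| < c < a + b
|5.4 - 11.5| < c < 5.4 + 11.5
6.1 < c < 16.9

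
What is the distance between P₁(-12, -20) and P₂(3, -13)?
Using the distance formula: d = sqrt((x₂-x₁)² + (y₂-y₁)²)
dx = 3 - (-12) = 15
dy = (-13) - (-20) = 7
d = sqrt(15² + 7²) = sqrt(225 + 49) = sqrt(274) = 16.55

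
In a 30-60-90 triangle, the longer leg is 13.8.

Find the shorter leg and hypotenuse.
In a 30-60-90 triangle, sides are in ratio 1 : √3 : 2.
Long leg = short leg·√3  →  short leg = 13.8/√3 = 7.967
Hypotenuse = 2·(short leg) = 2·13.8/√3 = 15.93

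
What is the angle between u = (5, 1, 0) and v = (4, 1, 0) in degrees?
u·v = 21, |u|² = 26, |v|² = 17
cos θ = 21/√442 ≈ 0.9989
θ ≈ 2.726°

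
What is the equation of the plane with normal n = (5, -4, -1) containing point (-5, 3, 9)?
d = n·P = (5)(-5) + (-4)(3) + (-1)(9) = -46
Plane: 5x - 4y - z = -46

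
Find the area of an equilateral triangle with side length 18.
Area = (sqrt(3)/4) * s²
Area = (sqrt(3)/4) * 18²
Area = (sqrt(3)/4) * 324
Area = 140.30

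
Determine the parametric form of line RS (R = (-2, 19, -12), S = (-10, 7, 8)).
Direction vector d = S - R = (-8, -12, 20)
x = -2 - 8t, y = 19 - 12t, z = -12 + 20t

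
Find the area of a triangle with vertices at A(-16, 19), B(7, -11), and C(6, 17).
Using the coordinate formula: Area = (1/2)|x₁(y₂-y₃) + x₂(y₃-y₁) + x₃(y₁-y₂)|
Area = (1/2)|(-16)((-11)-17) + 7(17-19) + 6(19-(-11))|
Area = (1/2)|(-16)*(-28) + 7*(-2) + 6*30|
Area = (1/2)|448 + (-14) + 180|
Area = (1/2)*614 = 307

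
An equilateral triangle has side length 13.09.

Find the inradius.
For an equilateral triangle, r = s/(2√3) where s is the side.
r = 13.09/(2√3) = 13.09/3.464102 = 3.779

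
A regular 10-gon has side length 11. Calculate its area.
For a regular 10-gon with side length s = 11:
Apothem a = s / (2*tan(pi/10)) = 11 / (2*tan(pi/10)) ≈ 16.9273
Perimeter P = 10 * 11 = 110
Area = (1/2) * P * a = (1/2) * 110 * 16.9273 = 931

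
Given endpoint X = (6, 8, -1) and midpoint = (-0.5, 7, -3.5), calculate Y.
Y = (2×(-0.5) - 6, 2×7 - 8, 2×(-3.5) - (-1)) = (-7, 6, -6)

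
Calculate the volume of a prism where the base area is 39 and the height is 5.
Volume = base area * height
Volume = 39 * 5
Volume = 195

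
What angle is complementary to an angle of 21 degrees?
Complementary angles sum to 90 degrees.
Other angle = 90 - 21
Other angle = 69 degrees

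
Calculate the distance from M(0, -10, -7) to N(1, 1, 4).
d = √[(1)² + (11)² + (11)²] = √243 = 15.59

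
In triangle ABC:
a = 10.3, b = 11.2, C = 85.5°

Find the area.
Using A = ½ab·sin(C):
A = ½·10.3·11.2·sin(85.5°) = ½·115.36·0.996917 = 57.5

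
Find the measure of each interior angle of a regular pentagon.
Interior angle of a regular n-gon = (n-2)*180/n
Interior angle = (5-2)*180/5
Interior angle = 3*180/5
Interior angle = 540/5
Interior angle = 108 degrees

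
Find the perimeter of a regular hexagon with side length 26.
Perimeter = number of sides * side length
Perimeter = 6 * 26
Perimeter = 156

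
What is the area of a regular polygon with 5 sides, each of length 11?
For a regular 5-gon with side length s = 11:
Apothem a = s / (2*tan(pi/5)) = 11 / (2*tan(pi/5)) ≈ 7.5701
Perimeter P = 5 * 11 = 55
Area = (1/2) * P * a = (1/2) * 55 * 7.5701 = 208.18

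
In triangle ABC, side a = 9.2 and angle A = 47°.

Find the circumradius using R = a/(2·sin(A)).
R = a/(2·sin(A)) = 9.2/(2·sin(47°))
R = 9.2/(2·0.731354) = 9.2/1.462707 = 6.29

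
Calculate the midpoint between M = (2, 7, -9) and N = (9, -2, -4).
Midpoint = ((2+9)/2, (7-2)/2, (-9-4)/2) = (5.5, 2.5, -6.5)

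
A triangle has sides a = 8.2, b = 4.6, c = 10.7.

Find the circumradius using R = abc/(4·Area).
s = (a+b+c)/2 = 11.75
Area = √(s(s-a)(s-b)(s-c)) = √(11.75·3.55·7.15·1.05) = 17.6962
R = abc/(4·Area) = (8.2·4.6·10.7)/(4·17.6962) = 403.604/70.7848 = 5.702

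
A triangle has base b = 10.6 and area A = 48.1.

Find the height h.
A = ½bh  →  h = 2A/b
h = 2·48.1/10.6 = 9.075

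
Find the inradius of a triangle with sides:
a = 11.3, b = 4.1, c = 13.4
s = (a+b+c)/2 = (11.3+4.1+13.4)/2 = 14.4
Area = √(s(s-a)(s-b)(s-c)) = √(14.4·3.1·10.3·1) = 21.4428
r = Area/s = 21.4428/14.4 = 1.489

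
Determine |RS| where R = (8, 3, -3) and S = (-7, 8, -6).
d = √[(-15)² + (5)² + (-3)²] = √259 = 16.09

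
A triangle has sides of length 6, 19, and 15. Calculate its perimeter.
Perimeter = sum of all sides
Perimeter = 6 + 19 + 15
Perimeter = 40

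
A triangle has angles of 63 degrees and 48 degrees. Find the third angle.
Sum of angles in a triangle = 180 degrees
Third angle = 180 - 63 - 48
Third angle = 69 degrees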